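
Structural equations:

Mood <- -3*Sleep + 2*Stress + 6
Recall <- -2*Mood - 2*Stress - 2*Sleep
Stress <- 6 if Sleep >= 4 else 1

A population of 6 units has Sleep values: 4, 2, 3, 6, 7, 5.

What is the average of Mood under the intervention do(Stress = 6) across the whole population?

4.5

do(Stress=6) breaks Stress's dependence on Sleep. With Stress=6 fixed, Mood across the units is 6, 12, 9, 0, -3, 3, mean 4.5.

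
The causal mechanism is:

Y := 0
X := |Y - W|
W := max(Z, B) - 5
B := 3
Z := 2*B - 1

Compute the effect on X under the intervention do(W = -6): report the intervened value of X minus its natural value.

Intervening sets W = -6 and removes its equation (W := max(Z, B) - 5).
X = |Y - W|  [with Y=0, W=-6]  = 6
Without intervention: Z = 2*B - 1  [with B=3]  = 5; W = max(Z, B) - 5  [with Z=5, B=3]  = 0; X = |Y - W|  [with Y=0, W=0]  = 0.
Change = 6 − 0 = 6.

6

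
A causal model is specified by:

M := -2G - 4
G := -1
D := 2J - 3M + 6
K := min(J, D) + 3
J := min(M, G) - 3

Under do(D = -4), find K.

Intervening sets D = -4 and removes its equation (D := 2J - 3M + 6).
M = -2G - 4  [with G=-1]  = -2
J = min(M, G) - 3  [with M=-2, G=-1]  = -5
K = min(J, D) + 3  [with J=-5, D=-4]  = -2

-2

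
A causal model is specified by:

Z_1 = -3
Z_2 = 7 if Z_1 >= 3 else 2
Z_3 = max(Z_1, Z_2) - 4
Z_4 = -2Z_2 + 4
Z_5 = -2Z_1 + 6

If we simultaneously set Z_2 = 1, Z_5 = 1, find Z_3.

Under do(Z_2 = 1, Z_5 = 1), each intervened variable's structural equation is replaced by its fixed value.
Z_3 = max(Z_1, Z_2) - 4  [with Z_1=-3, Z_2=1]  = -3

-3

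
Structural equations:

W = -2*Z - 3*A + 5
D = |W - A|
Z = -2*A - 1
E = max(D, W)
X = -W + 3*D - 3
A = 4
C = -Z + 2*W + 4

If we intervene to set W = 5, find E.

5

do(W=5) replaces the equation W = -2*Z - 3*A + 5 with the constant W = 5.
D = |W - A|  [with W=5, A=4]  = 1
E = max(D, W)  [with D=1, W=5]  = 5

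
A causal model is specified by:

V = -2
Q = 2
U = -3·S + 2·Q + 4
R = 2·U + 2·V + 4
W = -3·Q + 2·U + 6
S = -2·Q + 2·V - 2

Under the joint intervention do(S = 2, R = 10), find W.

4

The joint intervention fixes S = 2, R = 10, removing each variable's own equation.
U = -3·S + 2·Q + 4  [with S=2, Q=2]  = 2
W = -3·Q + 2·U + 6  [with Q=2, U=2]  = 4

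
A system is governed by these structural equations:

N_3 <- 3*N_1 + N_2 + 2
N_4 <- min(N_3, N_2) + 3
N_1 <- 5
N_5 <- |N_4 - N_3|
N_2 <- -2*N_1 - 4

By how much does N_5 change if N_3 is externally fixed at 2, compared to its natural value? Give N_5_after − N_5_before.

-1

do(N_3=2) replaces the equation N_3 <- 3*N_1 + N_2 + 2 with the constant N_3 = 2.
N_2 = -2*N_1 - 4  [with N_1=5]  = -14
N_4 = min(N_3, N_2) + 3  [with N_3=2, N_2=-14]  = -11
N_5 = |N_4 - N_3|  [with N_4=-11, N_3=2]  = 13
Without intervention: N_2 = -2*N_1 - 4  [with N_1=5]  = -14; N_3 = 3*N_1 + N_2 + 2  [with N_1=5, N_2=-14]  = 3; N_4 = min(N_3, N_2) + 3  [with N_3=3, N_2=-14]  = -11; N_5 = |N_4 - N_3|  [with N_4=-11, N_3=3]  = 14.
Change = 13 − 14 = -1.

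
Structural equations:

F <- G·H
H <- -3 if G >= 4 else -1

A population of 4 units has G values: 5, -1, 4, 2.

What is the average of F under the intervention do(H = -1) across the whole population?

The intervention sets H=-1 in all 4 units regardless of G. Recomputing F per unit gives -5, 1, -4, -2; average -2.5.

-2.5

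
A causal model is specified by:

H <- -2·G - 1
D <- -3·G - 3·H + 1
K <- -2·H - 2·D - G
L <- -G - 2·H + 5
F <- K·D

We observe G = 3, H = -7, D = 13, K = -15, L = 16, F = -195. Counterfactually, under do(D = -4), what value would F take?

The intervention breaks the incoming arrows to D: D <- -3·G - 3·H + 1 no longer applies, and D = -4.
H = -2·G - 1  [with G=3]  = -7
K = -2·H - 2·D - G  [with H=-7, D=-4, G=3]  = 19
F = K·D  [with K=19, D=-4]  = -76

-76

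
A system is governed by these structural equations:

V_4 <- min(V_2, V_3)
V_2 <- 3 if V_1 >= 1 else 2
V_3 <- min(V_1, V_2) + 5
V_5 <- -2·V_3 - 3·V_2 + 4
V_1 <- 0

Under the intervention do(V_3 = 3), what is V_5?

-8

do(V_3=3) replaces the equation V_3 <- min(V_1, V_2) + 5 with the constant V_3 = 3.
V_2 = 3 if V_1 >= 1 else 2  [with V_1=0]  = 2
V_5 = -2·V_3 - 3·V_2 + 4  [with V_3=3, V_2=2]  = -8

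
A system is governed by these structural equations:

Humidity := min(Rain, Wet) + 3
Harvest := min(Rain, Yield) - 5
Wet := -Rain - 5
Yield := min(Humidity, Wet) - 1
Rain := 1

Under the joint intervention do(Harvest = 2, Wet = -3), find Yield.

-4

Setting Harvest = 2, Wet = -3 by intervention discards those variables' equations.
Humidity = min(Rain, Wet) + 3  [with Rain=1, Wet=-3]  = 0
Yield = min(Humidity, Wet) - 1  [with Humidity=0, Wet=-3]  = -4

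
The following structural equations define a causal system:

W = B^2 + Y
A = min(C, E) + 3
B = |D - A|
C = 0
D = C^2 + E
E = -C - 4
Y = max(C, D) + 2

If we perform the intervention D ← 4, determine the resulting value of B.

5

do(D=4) replaces the equation D = C^2 + E with the constant D = 4.
E = -C - 4  [with C=0]  = -4
A = min(C, E) + 3  [with C=0, E=-4]  = -1
B = |D - A|  [with D=4, A=-1]  = 5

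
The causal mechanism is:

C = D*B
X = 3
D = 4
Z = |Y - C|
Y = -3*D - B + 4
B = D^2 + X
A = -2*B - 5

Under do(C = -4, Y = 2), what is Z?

Setting C = -4, Y = 2 by intervention discards those variables' equations.
Z = |Y - C|  [with Y=2, C=-4]  = 6

6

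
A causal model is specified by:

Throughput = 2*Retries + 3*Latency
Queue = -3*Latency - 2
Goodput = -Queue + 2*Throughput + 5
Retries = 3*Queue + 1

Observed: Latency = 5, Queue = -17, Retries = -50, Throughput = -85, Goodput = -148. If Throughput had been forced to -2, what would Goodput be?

Intervening sets Throughput = -2 and removes its equation (Throughput = 2*Retries + 3*Latency).
Queue = -3*Latency - 2  [with Latency=5]  = -17
Goodput = -Queue + 2*Throughput + 5  [with Queue=-17, Throughput=-2]  = 18

18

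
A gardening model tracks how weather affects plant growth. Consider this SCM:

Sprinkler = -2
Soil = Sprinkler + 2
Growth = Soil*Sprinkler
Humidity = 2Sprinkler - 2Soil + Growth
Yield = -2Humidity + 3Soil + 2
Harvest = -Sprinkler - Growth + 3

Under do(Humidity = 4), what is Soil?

The intervention breaks the incoming arrows to Humidity: Humidity = 2Sprinkler - 2Soil + Growth no longer applies, and Humidity = 4.
Since Soil is not a descendant of the intervened variable, it is unaffected.
Soil = Sprinkler + 2  [with Sprinkler=-2]  = 0

0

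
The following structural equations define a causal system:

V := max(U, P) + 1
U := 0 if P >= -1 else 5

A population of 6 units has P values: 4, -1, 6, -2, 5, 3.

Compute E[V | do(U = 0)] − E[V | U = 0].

-0.6

Under do(U=0), U's equation is replaced by U=0 for every unit. Per-unit V: 5, 1, 7, 1, 6, 4. Mean = 4.
Conditioning on U=0 selects the 5 unit(s) with P ∈ {4, -1, 6, 5, 3}. Their V values: 5, 1, 7, 6, 4. Mean = 4.6.
Difference = 4 − 4.6 = -0.6.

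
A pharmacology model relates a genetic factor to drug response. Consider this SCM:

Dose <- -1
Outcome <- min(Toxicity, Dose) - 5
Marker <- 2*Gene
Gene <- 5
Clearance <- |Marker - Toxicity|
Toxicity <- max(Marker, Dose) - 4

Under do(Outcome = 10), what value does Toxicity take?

6

do(Outcome=10) replaces the equation Outcome <- min(Toxicity, Dose) - 5 with the constant Outcome = 10.
No directed path runs from Outcome to Toxicity, so Toxicity keeps its natural value.
Marker = 2*Gene  [with Gene=5]  = 10
Toxicity = max(Marker, Dose) - 4  [with Marker=10, Dose=-1]  = 6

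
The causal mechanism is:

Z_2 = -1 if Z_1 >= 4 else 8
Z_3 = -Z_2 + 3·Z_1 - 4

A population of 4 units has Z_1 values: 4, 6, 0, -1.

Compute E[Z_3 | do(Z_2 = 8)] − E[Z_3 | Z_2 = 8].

Every unit gets Z_2=8 under the intervention. Z_3 values become 0, 6, -12, -15; E[Z_3|do(Z_2=8)] = -5.25.
Conditioning on Z_2=8 selects the 2 unit(s) with Z_1 ∈ {0, -1}. Their Z_3 values: -12, -15. Mean = -13.5.
Difference = -5.25 − (-13.5) = 8.25.

8.25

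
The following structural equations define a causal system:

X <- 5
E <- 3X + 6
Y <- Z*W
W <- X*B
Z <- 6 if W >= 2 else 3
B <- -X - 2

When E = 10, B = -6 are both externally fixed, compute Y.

-90

The joint intervention fixes E = 10, B = -6, removing each variable's own equation.
W = X*B  [with X=5, B=-6]  = -30
Z = 6 if W >= 2 else 3  [with W=-30]  = 3
Y = Z*W  [with Z=3, W=-30]  = -90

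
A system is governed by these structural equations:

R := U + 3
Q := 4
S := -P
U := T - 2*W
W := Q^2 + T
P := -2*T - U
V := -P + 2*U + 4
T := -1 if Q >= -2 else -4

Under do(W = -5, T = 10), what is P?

-40

Setting W = -5, T = 10 by intervention discards those variables' equations.
U = T - 2*W  [with T=10, W=-5]  = 20
P = -2*T - U  [with T=10, U=20]  = -40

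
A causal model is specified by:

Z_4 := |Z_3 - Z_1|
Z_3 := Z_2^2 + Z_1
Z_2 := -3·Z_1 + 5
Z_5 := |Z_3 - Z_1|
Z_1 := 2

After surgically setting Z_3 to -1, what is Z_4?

3

The intervention breaks the incoming arrows to Z_3: Z_3 := Z_2^2 + Z_1 no longer applies, and Z_3 = -1.
Z_4 = |Z_3 - Z_1|  [with Z_3=-1, Z_1=2]  = 3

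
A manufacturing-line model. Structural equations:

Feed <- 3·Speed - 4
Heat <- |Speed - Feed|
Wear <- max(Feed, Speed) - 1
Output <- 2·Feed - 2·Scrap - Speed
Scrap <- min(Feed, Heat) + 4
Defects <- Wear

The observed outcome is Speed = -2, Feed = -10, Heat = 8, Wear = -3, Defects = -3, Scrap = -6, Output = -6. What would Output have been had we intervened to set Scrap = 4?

Intervening sets Scrap = 4 and removes its equation (Scrap <- min(Feed, Heat) + 4).
Feed = 3·Speed - 4  [with Speed=-2]  = -10
Output = 2·Feed - 2·Scrap - Speed  [with Feed=-10, Scrap=4, Speed=-2]  = -26

-26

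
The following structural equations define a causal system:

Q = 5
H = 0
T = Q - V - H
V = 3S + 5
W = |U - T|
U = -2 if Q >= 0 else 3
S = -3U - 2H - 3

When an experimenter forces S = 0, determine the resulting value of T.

0

Under do(S=0), the mechanism S = -3U - 2H - 3 is discarded; S is fixed at 0.
V = 3S + 5  [with S=0]  = 5
T = Q - V - H  [with Q=5, V=5, H=0]  = 0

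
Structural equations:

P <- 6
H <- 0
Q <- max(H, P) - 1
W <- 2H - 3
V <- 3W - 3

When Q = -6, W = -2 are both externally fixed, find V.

-9

Setting Q = -6, W = -2 by intervention discards those variables' equations.
V = 3W - 3  [with W=-2]  = -9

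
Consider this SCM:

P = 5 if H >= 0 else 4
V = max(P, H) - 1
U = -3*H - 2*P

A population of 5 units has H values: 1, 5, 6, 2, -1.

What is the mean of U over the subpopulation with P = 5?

-20.5

Conditioning on P=5 selects the 4 unit(s) with H ∈ {1, 5, 6, 2}. Their U values: -13, -25, -28, -16. Mean = -20.5.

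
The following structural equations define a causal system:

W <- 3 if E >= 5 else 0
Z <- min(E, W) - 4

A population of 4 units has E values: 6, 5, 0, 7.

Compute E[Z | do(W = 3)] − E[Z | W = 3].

-0.75

The intervention sets W=3 in all 4 units regardless of E. Recomputing Z per unit gives -1, -1, -4, -1; average -1.75.
Observing W=3 restricts to units where W's equation naturally yields 3: E ∈ {6, 5, 7}. In that subpopulation Z = -1, -1, -1, mean -1.
Difference = -1.75 − (-1) = -0.75.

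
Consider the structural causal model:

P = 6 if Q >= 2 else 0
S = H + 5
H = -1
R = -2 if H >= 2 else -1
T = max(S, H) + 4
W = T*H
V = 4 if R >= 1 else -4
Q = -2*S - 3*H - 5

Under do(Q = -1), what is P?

Under do(Q=-1), the mechanism Q = -2*S - 3*H - 5 is discarded; Q is fixed at -1.
P = 6 if Q >= 2 else 0  [with Q=-1]  = 0

0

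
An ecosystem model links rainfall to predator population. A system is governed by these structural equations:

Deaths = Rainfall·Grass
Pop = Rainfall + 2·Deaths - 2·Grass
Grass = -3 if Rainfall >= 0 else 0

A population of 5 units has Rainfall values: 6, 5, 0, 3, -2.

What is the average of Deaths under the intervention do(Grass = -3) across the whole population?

-7.2

do(Grass=-3) breaks Grass's dependence on Rainfall. With Grass=-3 fixed, Deaths across the units is -18, -15, 0, -9, 6, mean -7.2.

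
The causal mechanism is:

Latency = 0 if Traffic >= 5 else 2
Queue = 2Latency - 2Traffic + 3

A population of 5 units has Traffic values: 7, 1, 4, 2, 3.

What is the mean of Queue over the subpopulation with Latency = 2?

2

E[Queue|Latency=2] averages over only the 4 units with Latency=2 (Traffic = 1, 4, 2, 3): Queue = 5, -1, 3, 1, mean 2.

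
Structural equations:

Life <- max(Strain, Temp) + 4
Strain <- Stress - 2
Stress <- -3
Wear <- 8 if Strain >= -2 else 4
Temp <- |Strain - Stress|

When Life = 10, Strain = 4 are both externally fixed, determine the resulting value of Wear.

8

Setting Life = 10, Strain = 4 by intervention discards those variables' equations.
Wear = 8 if Strain >= -2 else 4  [with Strain=4]  = 8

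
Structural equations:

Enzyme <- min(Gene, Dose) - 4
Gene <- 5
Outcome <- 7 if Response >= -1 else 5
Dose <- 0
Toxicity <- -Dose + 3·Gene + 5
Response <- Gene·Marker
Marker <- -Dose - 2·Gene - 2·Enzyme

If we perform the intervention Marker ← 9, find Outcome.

The intervention breaks the incoming arrows to Marker: Marker <- -Dose - 2·Gene - 2·Enzyme no longer applies, and Marker = 9.
Response = Gene·Marker  [with Gene=5, Marker=9]  = 45
Outcome = 7 if Response >= -1 else 5  [with Response=45]  = 7

7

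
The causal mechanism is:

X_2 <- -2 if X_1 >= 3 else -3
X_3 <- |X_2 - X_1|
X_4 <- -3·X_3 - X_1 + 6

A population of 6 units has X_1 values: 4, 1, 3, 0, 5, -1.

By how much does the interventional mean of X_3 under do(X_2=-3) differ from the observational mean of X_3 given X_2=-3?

Under do(X_2=-3), X_2's equation is replaced by X_2=-3 for every unit. Per-unit X_3: 7, 4, 6, 3, 8, 2. Mean = 5.
E[X_3|X_2=-3] averages over only the 3 units with X_2=-3 (X_1 = 1, 0, -1): X_3 = 4, 3, 2, mean 3.
Difference = 5 − 3 = 2.

2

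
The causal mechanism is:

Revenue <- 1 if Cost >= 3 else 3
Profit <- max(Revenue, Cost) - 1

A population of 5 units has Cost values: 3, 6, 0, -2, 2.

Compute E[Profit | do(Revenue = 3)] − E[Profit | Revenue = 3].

The intervention sets Revenue=3 in all 5 units regardless of Cost. Recomputing Profit per unit gives 2, 5, 2, 2, 2; average 2.6.
E[Profit|Revenue=3] averages over only the 3 units with Revenue=3 (Cost = 0, -2, 2): Profit = 2, 2, 2, mean 2.
Difference = 2.6 − 2 = 0.6.

0.6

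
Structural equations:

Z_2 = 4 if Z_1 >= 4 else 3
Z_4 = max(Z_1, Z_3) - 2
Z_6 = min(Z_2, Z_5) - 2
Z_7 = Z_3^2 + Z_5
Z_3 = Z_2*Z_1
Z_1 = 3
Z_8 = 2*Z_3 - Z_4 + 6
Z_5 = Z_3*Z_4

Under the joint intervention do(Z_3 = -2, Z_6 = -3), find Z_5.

-2

The joint intervention fixes Z_3 = -2, Z_6 = -3, removing each variable's own equation.
Z_4 = max(Z_1, Z_3) - 2  [with Z_1=3, Z_3=-2]  = 1
Z_5 = Z_3*Z_4  [with Z_3=-2, Z_4=1]  = -2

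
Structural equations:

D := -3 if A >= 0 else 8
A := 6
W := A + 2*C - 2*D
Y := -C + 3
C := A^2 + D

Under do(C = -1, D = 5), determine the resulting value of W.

Setting C = -1, D = 5 by intervention discards those variables' equations.
W = A + 2*C - 2*D  [with A=6, C=-1, D=5]  = -6

-6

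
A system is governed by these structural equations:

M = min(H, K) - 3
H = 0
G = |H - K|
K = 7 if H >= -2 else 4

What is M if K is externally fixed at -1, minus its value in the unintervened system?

The intervention breaks the incoming arrows to K: K = 7 if H >= -2 else 4 no longer applies, and K = -1.
M = min(H, K) - 3  [with H=0, K=-1]  = -4
Without intervention: K = 7 if H >= -2 else 4  [with H=0]  = 7; M = min(H, K) - 3  [with H=0, K=7]  = -3.
Change = -4 − (-3) = -1.

-1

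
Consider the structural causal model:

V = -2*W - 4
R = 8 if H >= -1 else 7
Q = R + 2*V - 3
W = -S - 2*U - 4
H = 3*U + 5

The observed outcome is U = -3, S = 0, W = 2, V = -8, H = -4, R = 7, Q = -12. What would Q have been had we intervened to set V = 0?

The intervention breaks the incoming arrows to V: V = -2*W - 4 no longer applies, and V = 0.
H = 3*U + 5  [with U=-3]  = -4
R = 8 if H >= -1 else 7  [with H=-4]  = 7
Q = R + 2*V - 3  [with R=7, V=0]  = 4

4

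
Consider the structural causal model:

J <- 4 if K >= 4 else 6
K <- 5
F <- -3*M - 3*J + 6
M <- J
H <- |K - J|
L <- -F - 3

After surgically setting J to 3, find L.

do(J=3) replaces the equation J <- 4 if K >= 4 else 6 with the constant J = 3.
M = J  [with J=3]  = 3
F = -3*M - 3*J + 6  [with M=3, J=3]  = -12
L = -F - 3  [with F=-12]  = 9

9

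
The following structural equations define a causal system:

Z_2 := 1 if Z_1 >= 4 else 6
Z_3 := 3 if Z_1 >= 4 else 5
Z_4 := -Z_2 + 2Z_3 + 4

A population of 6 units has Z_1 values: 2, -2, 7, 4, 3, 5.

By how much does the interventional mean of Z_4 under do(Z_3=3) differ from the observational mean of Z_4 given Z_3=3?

Every unit gets Z_3=3 under the intervention. Z_4 values become 4, 4, 9, 9, 4, 9; E[Z_4|do(Z_3=3)] = 6.5.
Conditioning on Z_3=3 selects the 3 unit(s) with Z_1 ∈ {7, 4, 5}. Their Z_4 values: 9, 9, 9. Mean = 9.
Difference = 6.5 − 9 = -2.5.

-2.5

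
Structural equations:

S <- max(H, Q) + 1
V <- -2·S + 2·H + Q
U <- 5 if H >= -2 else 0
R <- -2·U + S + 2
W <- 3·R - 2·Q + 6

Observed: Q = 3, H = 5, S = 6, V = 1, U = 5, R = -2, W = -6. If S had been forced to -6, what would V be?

25

The intervention breaks the incoming arrows to S: S <- max(H, Q) + 1 no longer applies, and S = -6.
V = -2·S + 2·H + Q  [with S=-6, H=5, Q=3]  = 25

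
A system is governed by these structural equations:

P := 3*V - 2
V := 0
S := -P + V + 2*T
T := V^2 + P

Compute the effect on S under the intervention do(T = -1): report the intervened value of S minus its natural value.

The intervention breaks the incoming arrows to T: T := V^2 + P no longer applies, and T = -1.
P = 3*V - 2  [with V=0]  = -2
S = -P + V + 2*T  [with P=-2, V=0, T=-1]  = 0
Without intervention: P = 3*V - 2  [with V=0]  = -2; T = V^2 + P  [with V=0, P=-2]  = -2; S = -P + V + 2*T  [with P=-2, V=0, T=-2]  = -2.
Change = 0 − (-2) = 2.

2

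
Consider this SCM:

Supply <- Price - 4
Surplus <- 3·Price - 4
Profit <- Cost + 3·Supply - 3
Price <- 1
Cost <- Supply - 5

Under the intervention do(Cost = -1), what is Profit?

The intervention breaks the incoming arrows to Cost: Cost <- Supply - 5 no longer applies, and Cost = -1.
Supply = Price - 4  [with Price=1]  = -3
Profit = Cost + 3·Supply - 3  [with Cost=-1, Supply=-3]  = -13

-13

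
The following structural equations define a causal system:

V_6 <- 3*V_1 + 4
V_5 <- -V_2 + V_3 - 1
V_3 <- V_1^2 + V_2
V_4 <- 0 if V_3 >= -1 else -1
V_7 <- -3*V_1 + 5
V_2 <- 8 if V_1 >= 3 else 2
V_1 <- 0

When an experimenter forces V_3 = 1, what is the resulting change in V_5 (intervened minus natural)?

-1

do(V_3=1) replaces the equation V_3 <- V_1^2 + V_2 with the constant V_3 = 1.
V_2 = 8 if V_1 >= 3 else 2  [with V_1=0]  = 2
V_5 = -V_2 + V_3 - 1  [with V_2=2, V_3=1]  = -2
Without intervention: V_2 = 8 if V_1 >= 3 else 2  [with V_1=0]  = 2; V_3 = V_1^2 + V_2  [with V_1=0, V_2=2]  = 2; V_5 = -V_2 + V_3 - 1  [with V_2=2, V_3=2]  = -1.
Change = -2 − (-1) = -1.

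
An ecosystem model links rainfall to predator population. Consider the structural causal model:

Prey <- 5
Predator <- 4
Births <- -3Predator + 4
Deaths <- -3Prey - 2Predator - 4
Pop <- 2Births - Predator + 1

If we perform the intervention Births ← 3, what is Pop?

do(Births=3) replaces the equation Births <- -3Predator + 4 with the constant Births = 3.
Pop = 2Births - Predator + 1  [with Births=3, Predator=4]  = 3

3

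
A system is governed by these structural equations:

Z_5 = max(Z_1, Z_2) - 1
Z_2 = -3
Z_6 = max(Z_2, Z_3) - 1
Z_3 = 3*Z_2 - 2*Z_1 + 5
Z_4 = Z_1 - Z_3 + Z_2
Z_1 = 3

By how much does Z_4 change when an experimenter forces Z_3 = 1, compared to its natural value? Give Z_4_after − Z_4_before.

-11

The intervention breaks the incoming arrows to Z_3: Z_3 = 3*Z_2 - 2*Z_1 + 5 no longer applies, and Z_3 = 1.
Z_4 = Z_1 - Z_3 + Z_2  [with Z_1=3, Z_3=1, Z_2=-3]  = -1
Without intervention: Z_3 = 3*Z_2 - 2*Z_1 + 5  [with Z_2=-3, Z_1=3]  = -10; Z_4 = Z_1 - Z_3 + Z_2  [with Z_1=3, Z_3=-10, Z_2=-3]  = 10.
Change = -1 − 10 = -11.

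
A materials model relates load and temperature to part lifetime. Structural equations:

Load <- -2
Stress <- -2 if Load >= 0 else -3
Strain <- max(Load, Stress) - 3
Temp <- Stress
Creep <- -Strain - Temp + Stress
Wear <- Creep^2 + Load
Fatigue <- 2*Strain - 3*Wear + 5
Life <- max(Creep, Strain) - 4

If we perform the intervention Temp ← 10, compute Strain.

-5

Under do(Temp=10), the mechanism Temp <- Stress is discarded; Temp is fixed at 10.
Since Strain is not a descendant of the intervened variable, it is unaffected.
Stress = -2 if Load >= 0 else -3  [with Load=-2]  = -3
Strain = max(Load, Stress) - 3  [with Load=-2, Stress=-3]  = -5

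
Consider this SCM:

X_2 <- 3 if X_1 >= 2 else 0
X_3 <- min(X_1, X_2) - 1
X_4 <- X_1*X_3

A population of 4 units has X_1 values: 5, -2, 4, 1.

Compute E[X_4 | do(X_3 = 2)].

do(X_3=2) breaks X_3's dependence on X_1. With X_3=2 fixed, X_4 across the units is 10, -4, 8, 2, mean 4.

4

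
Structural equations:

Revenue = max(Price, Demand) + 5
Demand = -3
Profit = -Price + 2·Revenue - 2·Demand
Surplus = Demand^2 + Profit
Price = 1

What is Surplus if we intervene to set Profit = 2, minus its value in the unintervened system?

-15

Intervening sets Profit = 2 and removes its equation (Profit = -Price + 2·Revenue - 2·Demand).
Surplus = Demand^2 + Profit  [with Demand=-3, Profit=2]  = 11
Without intervention: Revenue = max(Price, Demand) + 5  [with Price=1, Demand=-3]  = 6; Profit = -Price + 2·Revenue - 2·Demand  [with Price=1, Revenue=6, Demand=-3]  = 17; Surplus = Demand^2 + Profit  [with Demand=-3, Profit=17]  = 26.
Change = 11 − 26 = -15.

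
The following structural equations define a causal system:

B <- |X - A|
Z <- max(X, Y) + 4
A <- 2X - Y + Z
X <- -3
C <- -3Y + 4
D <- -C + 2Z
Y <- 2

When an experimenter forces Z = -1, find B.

The intervention breaks the incoming arrows to Z: Z <- max(X, Y) + 4 no longer applies, and Z = -1.
A = 2X - Y + Z  [with X=-3, Y=2, Z=-1]  = -9
B = |X - A|  [with X=-3, A=-9]  = 6

6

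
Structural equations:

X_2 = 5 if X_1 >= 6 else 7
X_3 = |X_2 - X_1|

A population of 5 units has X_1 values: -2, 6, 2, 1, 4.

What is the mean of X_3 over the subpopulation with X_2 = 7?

5.75

E[X_3|X_2=7] averages over only the 4 units with X_2=7 (X_1 = -2, 2, 1, 4): X_3 = 9, 5, 6, 3, mean 5.75.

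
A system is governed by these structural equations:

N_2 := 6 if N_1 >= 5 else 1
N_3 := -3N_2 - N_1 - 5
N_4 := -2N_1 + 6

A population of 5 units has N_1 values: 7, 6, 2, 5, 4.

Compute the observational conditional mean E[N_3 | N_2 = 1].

E[N_3|N_2=1] averages over only the 2 units with N_2=1 (N_1 = 2, 4): N_3 = -10, -12, mean -11.

-11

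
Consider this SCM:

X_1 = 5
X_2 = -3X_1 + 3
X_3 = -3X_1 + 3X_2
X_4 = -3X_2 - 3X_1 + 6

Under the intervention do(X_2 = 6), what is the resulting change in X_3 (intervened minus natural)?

The intervention breaks the incoming arrows to X_2: X_2 = -3X_1 + 3 no longer applies, and X_2 = 6.
X_3 = -3X_1 + 3X_2  [with X_1=5, X_2=6]  = 3
Without intervention: X_2 = -3X_1 + 3  [with X_1=5]  = -12; X_3 = -3X_1 + 3X_2  [with X_1=5, X_2=-12]  = -51.
Change = 3 − (-51) = 54.

54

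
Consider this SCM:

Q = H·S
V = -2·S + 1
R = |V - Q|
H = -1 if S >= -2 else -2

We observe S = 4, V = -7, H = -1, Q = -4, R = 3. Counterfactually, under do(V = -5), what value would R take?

do(V=-5) replaces the equation V = -2·S + 1 with the constant V = -5.
H = -1 if S >= -2 else -2  [with S=4]  = -1
Q = H·S  [with H=-1, S=4]  = -4
R = |V - Q|  [with V=-5, Q=-4]  = 1

1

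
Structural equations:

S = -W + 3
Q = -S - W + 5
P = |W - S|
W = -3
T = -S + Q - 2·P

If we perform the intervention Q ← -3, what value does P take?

Under do(Q=-3), the mechanism Q = -S - W + 5 is discarded; Q is fixed at -3.
Since P is not a descendant of the intervened variable, it is unaffected.
S = -W + 3  [with W=-3]  = 6
P = |W - S|  [with W=-3, S=6]  = 9

9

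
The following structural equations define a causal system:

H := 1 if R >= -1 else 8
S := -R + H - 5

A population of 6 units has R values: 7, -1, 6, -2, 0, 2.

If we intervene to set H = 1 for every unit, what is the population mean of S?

The intervention sets H=1 in all 6 units regardless of R. Recomputing S per unit gives -11, -3, -10, -2, -4, -6; average -6.

-6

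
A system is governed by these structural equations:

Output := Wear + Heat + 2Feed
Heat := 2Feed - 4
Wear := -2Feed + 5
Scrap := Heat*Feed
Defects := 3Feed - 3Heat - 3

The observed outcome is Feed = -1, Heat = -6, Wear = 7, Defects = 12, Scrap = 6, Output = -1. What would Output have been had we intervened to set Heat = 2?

Under do(Heat=2), the mechanism Heat := 2Feed - 4 is discarded; Heat is fixed at 2.
Wear = -2Feed + 5  [with Feed=-1]  = 7
Output = Wear + Heat + 2Feed  [with Wear=7, Heat=2, Feed=-1]  = 7

7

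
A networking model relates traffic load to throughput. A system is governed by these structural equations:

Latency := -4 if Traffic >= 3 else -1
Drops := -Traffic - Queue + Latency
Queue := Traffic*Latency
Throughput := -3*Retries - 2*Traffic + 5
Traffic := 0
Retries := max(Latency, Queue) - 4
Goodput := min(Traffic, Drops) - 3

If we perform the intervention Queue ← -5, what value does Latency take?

Under do(Queue=-5), the mechanism Queue := Traffic*Latency is discarded; Queue is fixed at -5.
Since Latency is not a descendant of the intervened variable, it is unaffected.
Latency = -4 if Traffic >= 3 else -1  [with Traffic=0]  = -1

-1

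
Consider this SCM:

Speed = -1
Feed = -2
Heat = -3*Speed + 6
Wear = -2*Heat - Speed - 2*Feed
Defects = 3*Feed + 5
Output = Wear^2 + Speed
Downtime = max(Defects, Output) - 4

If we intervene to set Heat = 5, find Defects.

-1

do(Heat=5) replaces the equation Heat = -3*Speed + 6 with the constant Heat = 5.
Defects is not downstream of the intervention, so its value is determined by the original equations.
Defects = 3*Feed + 5  [with Feed=-2]  = -1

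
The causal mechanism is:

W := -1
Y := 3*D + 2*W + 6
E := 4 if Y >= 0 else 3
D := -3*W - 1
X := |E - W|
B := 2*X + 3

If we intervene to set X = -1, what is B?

1

The intervention breaks the incoming arrows to X: X := |E - W| no longer applies, and X = -1.
B = 2*X + 3  [with X=-1]  = 1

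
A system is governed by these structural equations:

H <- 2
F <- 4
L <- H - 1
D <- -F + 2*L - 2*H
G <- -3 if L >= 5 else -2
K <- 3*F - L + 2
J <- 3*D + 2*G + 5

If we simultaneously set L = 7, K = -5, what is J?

Under do(L = 7, K = -5), each intervened variable's structural equation is replaced by its fixed value.
D = -F + 2*L - 2*H  [with F=4, L=7, H=2]  = 6
G = -3 if L >= 5 else -2  [with L=7]  = -3
J = 3*D + 2*G + 5  [with D=6, G=-3]  = 17

17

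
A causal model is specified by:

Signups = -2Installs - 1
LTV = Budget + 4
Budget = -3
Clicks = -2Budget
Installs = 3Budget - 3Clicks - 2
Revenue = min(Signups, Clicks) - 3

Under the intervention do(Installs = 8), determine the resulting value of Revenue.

-20

do(Installs=8) replaces the equation Installs = 3Budget - 3Clicks - 2 with the constant Installs = 8.
Clicks = -2Budget  [with Budget=-3]  = 6
Signups = -2Installs - 1  [with Installs=8]  = -17
Revenue = min(Signups, Clicks) - 3  [with Signups=-17, Clicks=6]  = -20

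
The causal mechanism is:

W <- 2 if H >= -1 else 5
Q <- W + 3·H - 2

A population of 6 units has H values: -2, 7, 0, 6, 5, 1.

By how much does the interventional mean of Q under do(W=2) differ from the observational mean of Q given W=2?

The intervention sets W=2 in all 6 units regardless of H. Recomputing Q per unit gives -6, 21, 0, 18, 15, 3; average 8.5.
Conditioning on W=2 selects the 5 unit(s) with H ∈ {7, 0, 6, 5, 1}. Their Q values: 21, 0, 18, 15, 3. Mean = 11.4.
Difference = 8.5 − 11.4 = -2.9.

-2.9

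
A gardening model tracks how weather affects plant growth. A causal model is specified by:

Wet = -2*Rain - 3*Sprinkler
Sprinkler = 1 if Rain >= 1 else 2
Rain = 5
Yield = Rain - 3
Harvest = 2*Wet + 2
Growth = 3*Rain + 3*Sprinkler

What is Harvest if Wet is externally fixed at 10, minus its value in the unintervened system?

The intervention breaks the incoming arrows to Wet: Wet = -2*Rain - 3*Sprinkler no longer applies, and Wet = 10.
Harvest = 2*Wet + 2  [with Wet=10]  = 22
Without intervention: Sprinkler = 1 if Rain >= 1 else 2  [with Rain=5]  = 1; Wet = -2*Rain - 3*Sprinkler  [with Rain=5, Sprinkler=1]  = -13; Harvest = 2*Wet + 2  [with Wet=-13]  = -24.
Change = 22 − (-24) = 46.

46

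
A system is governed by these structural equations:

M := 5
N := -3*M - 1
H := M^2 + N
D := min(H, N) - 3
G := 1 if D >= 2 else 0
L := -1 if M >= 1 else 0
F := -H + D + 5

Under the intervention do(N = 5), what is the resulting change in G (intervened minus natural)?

1

do(N=5) replaces the equation N := -3*M - 1 with the constant N = 5.
H = M^2 + N  [with M=5, N=5]  = 30
D = min(H, N) - 3  [with H=30, N=5]  = 2
G = 1 if D >= 2 else 0  [with D=2]  = 1
Without intervention: N = -3*M - 1  [with M=5]  = -16; H = M^2 + N  [with M=5, N=-16]  = 9; D = min(H, N) - 3  [with H=9, N=-16]  = -19; G = 1 if D >= 2 else 0  [with D=-19]  = 0.
Change = 1 − 0 = 1.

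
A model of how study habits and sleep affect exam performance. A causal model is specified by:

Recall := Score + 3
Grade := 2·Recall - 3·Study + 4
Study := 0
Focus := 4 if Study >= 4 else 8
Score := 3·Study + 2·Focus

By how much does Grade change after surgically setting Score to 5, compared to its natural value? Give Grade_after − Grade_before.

-22

do(Score=5) replaces the equation Score := 3·Study + 2·Focus with the constant Score = 5.
Recall = Score + 3  [with Score=5]  = 8
Grade = 2·Recall - 3·Study + 4  [with Recall=8, Study=0]  = 20
Without intervention: Focus = 4 if Study >= 4 else 8  [with Study=0]  = 8; Score = 3·Study + 2·Focus  [with Study=0, Focus=8]  = 16; Recall = Score + 3  [with Score=16]  = 19; Grade = 2·Recall - 3·Study + 4  [with Recall=19, Study=0]  = 42.
Change = 20 − 42 = -22.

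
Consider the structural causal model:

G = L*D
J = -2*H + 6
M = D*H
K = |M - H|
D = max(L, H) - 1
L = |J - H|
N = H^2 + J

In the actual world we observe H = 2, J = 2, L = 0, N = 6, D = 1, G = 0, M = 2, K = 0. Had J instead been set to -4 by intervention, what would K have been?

8

do(J=-4) replaces the equation J = -2*H + 6 with the constant J = -4.
L = |J - H|  [with J=-4, H=2]  = 6
D = max(L, H) - 1  [with L=6, H=2]  = 5
M = D*H  [with D=5, H=2]  = 10
K = |M - H|  [with M=10, H=2]  = 8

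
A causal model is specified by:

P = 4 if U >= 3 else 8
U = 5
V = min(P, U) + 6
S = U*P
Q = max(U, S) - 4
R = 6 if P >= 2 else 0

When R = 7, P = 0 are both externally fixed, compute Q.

1

The joint intervention fixes R = 7, P = 0, removing each variable's own equation.
S = U*P  [with U=5, P=0]  = 0
Q = max(U, S) - 4  [with U=5, S=0]  = 1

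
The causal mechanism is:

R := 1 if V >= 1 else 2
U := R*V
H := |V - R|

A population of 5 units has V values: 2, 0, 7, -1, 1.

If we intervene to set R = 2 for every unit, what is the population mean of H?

Under do(R=2), R's equation is replaced by R=2 for every unit. Per-unit H: 0, 2, 5, 3, 1. Mean = 2.2.

2.2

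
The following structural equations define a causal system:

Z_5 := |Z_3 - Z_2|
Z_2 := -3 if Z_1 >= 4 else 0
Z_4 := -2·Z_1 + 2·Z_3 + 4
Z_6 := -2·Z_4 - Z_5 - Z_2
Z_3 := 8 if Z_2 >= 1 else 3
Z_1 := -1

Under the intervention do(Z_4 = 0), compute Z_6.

-3

Under do(Z_4=0), the mechanism Z_4 := -2·Z_1 + 2·Z_3 + 4 is discarded; Z_4 is fixed at 0.
Z_2 = -3 if Z_1 >= 4 else 0  [with Z_1=-1]  = 0
Z_3 = 8 if Z_2 >= 1 else 3  [with Z_2=0]  = 3
Z_5 = |Z_3 - Z_2|  [with Z_3=3, Z_2=0]  = 3
Z_6 = -2·Z_4 - Z_5 - Z_2  [with Z_4=0, Z_5=3, Z_2=0]  = -3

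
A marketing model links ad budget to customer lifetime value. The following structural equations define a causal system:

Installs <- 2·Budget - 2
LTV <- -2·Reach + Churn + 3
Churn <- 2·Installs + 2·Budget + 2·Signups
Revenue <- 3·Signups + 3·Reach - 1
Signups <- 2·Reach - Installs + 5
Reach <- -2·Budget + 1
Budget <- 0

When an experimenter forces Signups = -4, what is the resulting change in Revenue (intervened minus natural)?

-39

Under do(Signups=-4), the mechanism Signups <- 2·Reach - Installs + 5 is discarded; Signups is fixed at -4.
Reach = -2·Budget + 1  [with Budget=0]  = 1
Revenue = 3·Signups + 3·Reach - 1  [with Signups=-4, Reach=1]  = -10
Without intervention: Reach = -2·Budget + 1  [with Budget=0]  = 1; Installs = 2·Budget - 2  [with Budget=0]  = -2; Signups = 2·Reach - Installs + 5  [with Reach=1, Installs=-2]  = 9; Revenue = 3·Signups + 3·Reach - 1  [with Signups=9, Reach=1]  = 29.
Change = -10 − 29 = -39.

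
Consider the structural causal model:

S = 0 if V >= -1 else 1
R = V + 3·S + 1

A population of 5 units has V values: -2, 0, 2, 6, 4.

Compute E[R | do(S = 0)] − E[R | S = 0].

Every unit gets S=0 under the intervention. R values become -1, 1, 3, 7, 5; E[R|do(S=0)] = 3.
Conditioning on S=0 selects the 4 unit(s) with V ∈ {0, 2, 6, 4}. Their R values: 1, 3, 7, 5. Mean = 4.
Difference = 3 − 4 = -1.

-1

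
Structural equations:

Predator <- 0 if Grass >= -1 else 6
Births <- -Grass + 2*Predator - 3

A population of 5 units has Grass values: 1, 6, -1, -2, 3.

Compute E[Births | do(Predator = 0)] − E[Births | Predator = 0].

0.85

Every unit gets Predator=0 under the intervention. Births values become -4, -9, -2, -1, -6; E[Births|do(Predator=0)] = -4.4.
Conditioning on Predator=0 selects the 4 unit(s) with Grass ∈ {1, 6, -1, 3}. Their Births values: -4, -9, -2, -6. Mean = -5.25.
Difference = -4.4 − (-5.25) = 0.85.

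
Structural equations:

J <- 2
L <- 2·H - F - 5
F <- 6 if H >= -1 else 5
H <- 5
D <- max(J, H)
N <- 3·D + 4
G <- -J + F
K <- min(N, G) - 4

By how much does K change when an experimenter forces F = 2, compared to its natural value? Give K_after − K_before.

-4

do(F=2) replaces the equation F <- 6 if H >= -1 else 5 with the constant F = 2.
D = max(J, H)  [with J=2, H=5]  = 5
G = -J + F  [with J=2, F=2]  = 0
N = 3·D + 4  [with D=5]  = 19
K = min(N, G) - 4  [with N=19, G=0]  = -4
Without intervention: D = max(J, H)  [with J=2, H=5]  = 5; F = 6 if H >= -1 else 5  [with H=5]  = 6; G = -J + F  [with J=2, F=6]  = 4; N = 3·D + 4  [with D=5]  = 19; K = min(N, G) - 4  [with N=19, G=4]  = 0.
Change = -4 − 0 = -4.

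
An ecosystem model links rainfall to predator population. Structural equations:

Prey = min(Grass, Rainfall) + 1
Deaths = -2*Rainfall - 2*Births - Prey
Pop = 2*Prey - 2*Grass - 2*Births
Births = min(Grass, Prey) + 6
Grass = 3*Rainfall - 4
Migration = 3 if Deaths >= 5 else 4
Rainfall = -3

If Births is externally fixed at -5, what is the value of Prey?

Under do(Births=-5), the mechanism Births = min(Grass, Prey) + 6 is discarded; Births is fixed at -5.
Since Prey is not a descendant of the intervened variable, it is unaffected.
Grass = 3*Rainfall - 4  [with Rainfall=-3]  = -13
Prey = min(Grass, Rainfall) + 1  [with Grass=-13, Rainfall=-3]  = -12

-12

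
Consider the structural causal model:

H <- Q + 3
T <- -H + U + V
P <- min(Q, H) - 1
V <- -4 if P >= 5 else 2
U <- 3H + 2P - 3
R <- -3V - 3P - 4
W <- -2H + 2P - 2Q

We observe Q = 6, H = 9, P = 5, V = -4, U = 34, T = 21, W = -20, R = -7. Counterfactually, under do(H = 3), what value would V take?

Under do(H=3), the mechanism H <- Q + 3 is discarded; H is fixed at 3.
P = min(Q, H) - 1  [with Q=6, H=3]  = 2
V = -4 if P >= 5 else 2  [with P=2]  = 2

2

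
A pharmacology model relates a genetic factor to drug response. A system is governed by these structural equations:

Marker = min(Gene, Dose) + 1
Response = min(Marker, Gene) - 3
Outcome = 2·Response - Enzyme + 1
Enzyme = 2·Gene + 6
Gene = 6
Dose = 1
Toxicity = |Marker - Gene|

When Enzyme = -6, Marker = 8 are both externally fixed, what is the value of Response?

Setting Enzyme = -6, Marker = 8 by intervention discards those variables' equations.
Response = min(Marker, Gene) - 3  [with Marker=8, Gene=6]  = 3

3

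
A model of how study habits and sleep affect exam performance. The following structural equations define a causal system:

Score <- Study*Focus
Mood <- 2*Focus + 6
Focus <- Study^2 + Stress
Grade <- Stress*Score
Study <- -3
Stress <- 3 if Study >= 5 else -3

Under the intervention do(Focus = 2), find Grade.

18

The intervention breaks the incoming arrows to Focus: Focus <- Study^2 + Stress no longer applies, and Focus = 2.
Stress = 3 if Study >= 5 else -3  [with Study=-3]  = -3
Score = Study*Focus  [with Study=-3, Focus=2]  = -6
Grade = Stress*Score  [with Stress=-3, Score=-6]  = 18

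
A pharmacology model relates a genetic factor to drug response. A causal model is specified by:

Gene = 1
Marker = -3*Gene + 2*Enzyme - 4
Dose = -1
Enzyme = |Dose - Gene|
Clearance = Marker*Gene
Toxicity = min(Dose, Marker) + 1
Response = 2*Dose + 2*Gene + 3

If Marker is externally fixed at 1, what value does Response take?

3

Intervening sets Marker = 1 and removes its equation (Marker = -3*Gene + 2*Enzyme - 4).
No directed path runs from Marker to Response, so Response keeps its natural value.
Response = 2*Dose + 2*Gene + 3  [with Dose=-1, Gene=1]  = 3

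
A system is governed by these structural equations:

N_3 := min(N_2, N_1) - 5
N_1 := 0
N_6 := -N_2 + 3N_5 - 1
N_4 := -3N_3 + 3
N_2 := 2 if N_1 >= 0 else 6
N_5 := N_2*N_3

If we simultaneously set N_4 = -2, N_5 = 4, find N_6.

The joint intervention fixes N_4 = -2, N_5 = 4, removing each variable's own equation.
N_2 = 2 if N_1 >= 0 else 6  [with N_1=0]  = 2
N_6 = -N_2 + 3N_5 - 1  [with N_2=2, N_5=4]  = 9

9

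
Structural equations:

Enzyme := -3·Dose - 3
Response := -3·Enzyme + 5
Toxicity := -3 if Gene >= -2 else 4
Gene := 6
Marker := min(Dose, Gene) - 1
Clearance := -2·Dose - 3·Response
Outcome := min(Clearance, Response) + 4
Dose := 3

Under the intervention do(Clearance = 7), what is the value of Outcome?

11

do(Clearance=7) replaces the equation Clearance := -2·Dose - 3·Response with the constant Clearance = 7.
Enzyme = -3·Dose - 3  [with Dose=3]  = -12
Response = -3·Enzyme + 5  [with Enzyme=-12]  = 41
Outcome = min(Clearance, Response) + 4  [with Clearance=7, Response=41]  = 11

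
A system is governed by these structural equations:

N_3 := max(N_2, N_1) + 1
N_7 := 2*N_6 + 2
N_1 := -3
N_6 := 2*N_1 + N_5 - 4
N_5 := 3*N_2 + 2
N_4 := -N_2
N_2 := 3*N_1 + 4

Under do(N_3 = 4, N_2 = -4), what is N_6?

-20

Setting N_3 = 4, N_2 = -4 by intervention discards those variables' equations.
N_5 = 3*N_2 + 2  [with N_2=-4]  = -10
N_6 = 2*N_1 + N_5 - 4  [with N_1=-3, N_5=-10]  = -20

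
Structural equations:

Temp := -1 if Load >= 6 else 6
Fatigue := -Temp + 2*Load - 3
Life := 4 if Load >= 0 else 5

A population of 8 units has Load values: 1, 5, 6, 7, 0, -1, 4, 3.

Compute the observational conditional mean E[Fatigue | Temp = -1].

Observing Temp=-1 restricts to units where Temp's equation naturally yields -1: Load ∈ {6, 7}. In that subpopulation Fatigue = 10, 12, mean 11.

11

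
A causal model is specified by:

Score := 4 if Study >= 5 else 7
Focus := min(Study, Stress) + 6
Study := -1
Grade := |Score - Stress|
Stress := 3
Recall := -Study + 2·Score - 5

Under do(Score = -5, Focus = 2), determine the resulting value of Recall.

-14

The joint intervention fixes Score = -5, Focus = 2, removing each variable's own equation.
Recall = -Study + 2·Score - 5  [with Study=-1, Score=-5]  = -14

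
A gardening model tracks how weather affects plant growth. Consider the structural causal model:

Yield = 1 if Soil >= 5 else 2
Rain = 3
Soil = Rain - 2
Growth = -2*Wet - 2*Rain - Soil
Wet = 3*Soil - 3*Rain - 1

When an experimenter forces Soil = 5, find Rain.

Under do(Soil=5), the mechanism Soil = Rain - 2 is discarded; Soil is fixed at 5.
Rain is not downstream of the intervention, so its value is determined by the original equations.

3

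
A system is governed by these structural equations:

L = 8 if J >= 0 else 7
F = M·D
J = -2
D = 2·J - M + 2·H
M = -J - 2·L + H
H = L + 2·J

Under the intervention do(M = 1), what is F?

1

Under do(M=1), the mechanism M = -J - 2·L + H is discarded; M is fixed at 1.
L = 8 if J >= 0 else 7  [with J=-2]  = 7
H = L + 2·J  [with L=7, J=-2]  = 3
D = 2·J - M + 2·H  [with J=-2, M=1, H=3]  = 1
F = M·D  [with M=1, D=1]  = 1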